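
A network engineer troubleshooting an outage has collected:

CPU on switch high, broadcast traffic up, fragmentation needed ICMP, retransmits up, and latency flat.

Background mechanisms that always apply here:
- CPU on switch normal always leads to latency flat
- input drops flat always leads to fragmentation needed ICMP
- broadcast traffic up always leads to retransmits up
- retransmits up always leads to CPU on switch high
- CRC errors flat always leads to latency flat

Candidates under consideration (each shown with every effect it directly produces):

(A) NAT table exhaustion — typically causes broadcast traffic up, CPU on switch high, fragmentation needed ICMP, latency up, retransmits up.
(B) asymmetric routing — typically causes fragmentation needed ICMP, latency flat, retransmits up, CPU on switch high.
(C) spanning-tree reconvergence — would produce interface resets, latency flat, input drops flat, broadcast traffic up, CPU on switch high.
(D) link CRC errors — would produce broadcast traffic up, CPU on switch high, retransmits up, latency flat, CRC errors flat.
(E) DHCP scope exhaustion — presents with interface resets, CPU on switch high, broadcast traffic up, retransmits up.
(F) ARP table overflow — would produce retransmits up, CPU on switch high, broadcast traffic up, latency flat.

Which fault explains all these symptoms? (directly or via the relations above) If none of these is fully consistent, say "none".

C

For each candidate, compare predicted effects to what was observed:
(A) NAT table exhaustion — CPU on switch high yes; broadcast traffic up yes; fragmentation needed ICMP yes; retransmits up yes; latency flat NO
(B) asymmetric routing — CPU on switch high yes; broadcast traffic up NO; fragmentation needed ICMP yes; retransmits up yes; latency flat yes
(C) spanning-tree reconvergence — CPU on switch high yes; broadcast traffic up yes; fragmentation needed ICMP yes (through input drops flat → fragmentation needed ICMP); retransmits up yes (through broadcast traffic up → retransmits up); latency flat yes
(D) link CRC errors — CPU on switch high yes; broadcast traffic up yes; fragmentation needed ICMP NO; retransmits up yes; latency flat yes
(E) DHCP scope exhaustion — CPU on switch high yes; broadcast traffic up yes; fragmentation needed ICMP NO; retransmits up yes; latency flat NO
(F) ARP table overflow — CPU on switch high yes; broadcast traffic up yes; fragmentation needed ICMP NO; retransmits up yes; latency flat yes
(C) alone accounts for all the evidence.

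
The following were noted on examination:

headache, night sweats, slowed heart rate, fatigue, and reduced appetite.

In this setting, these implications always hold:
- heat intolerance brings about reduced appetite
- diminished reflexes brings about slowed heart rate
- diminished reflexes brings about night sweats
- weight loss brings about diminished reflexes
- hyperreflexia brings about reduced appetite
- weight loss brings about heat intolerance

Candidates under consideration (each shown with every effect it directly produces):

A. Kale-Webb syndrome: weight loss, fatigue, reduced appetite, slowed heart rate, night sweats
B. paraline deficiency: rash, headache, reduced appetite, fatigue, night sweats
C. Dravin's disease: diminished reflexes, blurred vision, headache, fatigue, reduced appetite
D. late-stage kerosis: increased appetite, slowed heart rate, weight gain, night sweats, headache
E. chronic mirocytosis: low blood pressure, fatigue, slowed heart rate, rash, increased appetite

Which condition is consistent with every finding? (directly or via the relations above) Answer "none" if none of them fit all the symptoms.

C

For each candidate, compare predicted effects to what was observed:
(A) Kale-Webb syndrome — headache miss; night sweats match; slowed heart rate match; fatigue match; reduced appetite match
(B) paraline deficiency — does not account for slowed heart rate
(C) Dravin's disease — accounts for every observation (night sweats via diminished reflexes → night sweats)
(D) late-stage kerosis — headache match; night sweats match; slowed heart rate match; fatigue miss; reduced appetite miss
(E) chronic mirocytosis — headache miss; night sweats miss; slowed heart rate match; fatigue match; reduced appetite miss
Only (C) is consistent with every observation.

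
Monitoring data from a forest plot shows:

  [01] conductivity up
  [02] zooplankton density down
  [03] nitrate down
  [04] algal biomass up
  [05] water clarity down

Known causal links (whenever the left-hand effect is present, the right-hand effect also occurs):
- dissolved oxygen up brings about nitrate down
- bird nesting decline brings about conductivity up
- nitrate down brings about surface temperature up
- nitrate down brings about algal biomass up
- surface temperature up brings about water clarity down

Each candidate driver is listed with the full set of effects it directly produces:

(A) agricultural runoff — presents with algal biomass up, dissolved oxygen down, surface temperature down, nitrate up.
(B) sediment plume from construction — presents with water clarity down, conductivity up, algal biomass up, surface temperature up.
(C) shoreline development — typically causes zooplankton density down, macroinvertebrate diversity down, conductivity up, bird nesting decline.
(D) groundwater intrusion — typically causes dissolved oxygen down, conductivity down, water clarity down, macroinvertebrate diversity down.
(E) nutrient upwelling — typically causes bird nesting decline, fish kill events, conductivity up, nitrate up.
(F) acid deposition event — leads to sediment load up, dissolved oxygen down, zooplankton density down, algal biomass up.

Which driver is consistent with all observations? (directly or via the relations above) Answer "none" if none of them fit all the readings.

For each candidate, compare predicted effects to what was observed:
(A) agricultural runoff — conductivity up ✗; zooplankton density down ✗; nitrate down ✗; algal biomass up ✓; water clarity down ✗
(B) sediment plume from construction — conductivity up ✓; zooplankton density down ✗; nitrate down ✗; algal biomass up ✓; water clarity down ✓
(C) shoreline development — conductivity up ✓; zooplankton density down ✓; nitrate down ✗; algal biomass up ✗; water clarity down ✗
(D) groundwater intrusion — conductivity up ✗; zooplankton density down ✗; nitrate down ✗; algal biomass up ✗; water clarity down ✓
(E) nutrient upwelling — conductivity up ✓; zooplankton density down ✗; nitrate down ✗; algal biomass up ✗; water clarity down ✗
(F) acid deposition event — conductivity up ✗; zooplankton density down ✓; nitrate down ✗; algal biomass up ✓; water clarity down ✗
Every candidate fails on at least one observation.

none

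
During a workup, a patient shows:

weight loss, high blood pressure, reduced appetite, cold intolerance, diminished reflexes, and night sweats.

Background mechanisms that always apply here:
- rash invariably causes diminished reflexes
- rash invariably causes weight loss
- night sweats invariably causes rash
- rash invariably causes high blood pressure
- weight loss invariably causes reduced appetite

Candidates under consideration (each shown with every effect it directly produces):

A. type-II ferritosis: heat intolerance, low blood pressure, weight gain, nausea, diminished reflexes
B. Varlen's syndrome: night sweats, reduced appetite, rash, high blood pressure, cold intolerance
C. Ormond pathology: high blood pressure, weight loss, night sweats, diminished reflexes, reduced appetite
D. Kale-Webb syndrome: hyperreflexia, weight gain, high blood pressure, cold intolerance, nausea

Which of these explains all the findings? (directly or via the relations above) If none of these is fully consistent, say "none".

For each candidate, compare predicted effects to what was observed:
(A) type-II ferritosis — weight loss miss; high blood pressure miss; reduced appetite miss; cold intolerance miss; diminished reflexes match; night sweats miss
(B) Varlen's syndrome — weight loss match (by rash → weight loss); high blood pressure match; reduced appetite match; cold intolerance match; diminished reflexes match (by rash → diminished reflexes); night sweats match
(C) Ormond pathology — weight loss match; high blood pressure match; reduced appetite match; cold intolerance miss; diminished reflexes match; night sweats match
(D) Kale-Webb syndrome — weight loss miss; high blood pressure match; reduced appetite miss; cold intolerance match; diminished reflexes miss; night sweats miss
Only (B) is consistent with every observation.

B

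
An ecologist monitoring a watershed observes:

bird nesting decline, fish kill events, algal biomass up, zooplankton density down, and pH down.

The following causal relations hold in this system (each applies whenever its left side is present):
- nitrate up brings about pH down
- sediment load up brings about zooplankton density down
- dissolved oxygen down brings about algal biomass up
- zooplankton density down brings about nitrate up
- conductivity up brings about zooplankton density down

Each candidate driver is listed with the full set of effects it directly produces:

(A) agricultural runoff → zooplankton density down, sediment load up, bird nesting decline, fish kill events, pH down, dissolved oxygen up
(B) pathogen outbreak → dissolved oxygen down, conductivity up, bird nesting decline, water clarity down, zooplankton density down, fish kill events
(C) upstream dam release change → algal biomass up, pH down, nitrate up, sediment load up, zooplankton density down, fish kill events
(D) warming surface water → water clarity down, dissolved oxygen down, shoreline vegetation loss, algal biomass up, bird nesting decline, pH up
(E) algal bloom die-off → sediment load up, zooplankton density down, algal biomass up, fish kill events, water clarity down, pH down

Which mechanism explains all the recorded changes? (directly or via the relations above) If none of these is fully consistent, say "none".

Testing each hypothesis:
(A) agricultural runoff — bird nesting decline ✓; fish kill events ✓; algal biomass up ✗; zooplankton density down ✓; pH down ✓
(B) pathogen outbreak — bird nesting decline ✓; fish kill events ✓; algal biomass up ✓ (through dissolved oxygen down → algal biomass up); zooplankton density down ✓; pH down ✓ (through zooplankton density down → nitrate up → pH down)
(C) upstream dam release change — bird nesting decline ✗; fish kill events ✓; algal biomass up ✓; zooplankton density down ✓; pH down ✓
(D) warming surface water — fails on fish kill events, zooplankton density down, pH down (predicts pH up, not pH down)
(E) algal bloom die-off — bird nesting decline ✗; fish kill events ✓; algal biomass up ✓; zooplankton density down ✓; pH down ✓
Only (B) is consistent with every observation.

B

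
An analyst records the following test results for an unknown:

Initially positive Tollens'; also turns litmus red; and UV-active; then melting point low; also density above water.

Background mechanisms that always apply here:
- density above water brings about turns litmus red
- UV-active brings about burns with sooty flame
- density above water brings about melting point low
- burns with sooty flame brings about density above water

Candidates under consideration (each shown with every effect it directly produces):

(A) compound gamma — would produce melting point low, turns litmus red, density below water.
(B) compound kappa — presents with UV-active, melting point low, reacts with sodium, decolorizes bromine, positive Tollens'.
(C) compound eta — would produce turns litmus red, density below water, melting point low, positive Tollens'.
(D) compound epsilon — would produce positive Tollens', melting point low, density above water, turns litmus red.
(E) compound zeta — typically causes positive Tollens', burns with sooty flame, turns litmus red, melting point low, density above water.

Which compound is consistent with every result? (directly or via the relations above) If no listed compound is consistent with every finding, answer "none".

Per-candidate check:
(A) compound gamma — fails on positive Tollens', UV-active, density above water (predicts density below water, not density above water)
(B) compound kappa — positive Tollens' match; turns litmus red match (through UV-active → burns with sooty flame → density above water → turns litmus red); UV-active match; melting point low match; density above water match (through UV-active → burns with sooty flame → density above water)
(C) compound eta — fails on UV-active, density above water (predicts density below water, not density above water)
(D) compound epsilon — positive Tollens' match; turns litmus red match; UV-active miss; melting point low match; density above water match
(E) compound zeta — does not account for UV-active
(B) alone accounts for all the evidence.

B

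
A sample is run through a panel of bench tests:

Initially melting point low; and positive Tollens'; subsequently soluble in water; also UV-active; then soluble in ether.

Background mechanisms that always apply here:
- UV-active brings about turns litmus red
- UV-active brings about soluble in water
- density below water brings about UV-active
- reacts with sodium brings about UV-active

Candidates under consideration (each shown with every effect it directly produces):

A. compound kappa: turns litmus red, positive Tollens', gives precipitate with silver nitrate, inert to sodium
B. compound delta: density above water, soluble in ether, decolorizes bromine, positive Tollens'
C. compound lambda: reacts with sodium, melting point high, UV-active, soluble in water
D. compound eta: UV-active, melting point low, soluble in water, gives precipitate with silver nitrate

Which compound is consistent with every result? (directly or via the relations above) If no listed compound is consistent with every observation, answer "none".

Per-candidate check:
(A) compound kappa — melting point low ✗; positive Tollens' ✓; soluble in water ✗; UV-active ✗; soluble in ether ✗
(B) compound delta — melting point low ✗; positive Tollens' ✓; soluble in water ✗; UV-active ✗; soluble in ether ✓
(C) compound lambda — melting point low ✗; positive Tollens' ✗; soluble in water ✓; UV-active ✓; soluble in ether ✗
(D) compound eta — melting point low ✓; positive Tollens' ✗; soluble in water ✓; UV-active ✓; soluble in ether ✗
None of the listed candidates fits everything.

none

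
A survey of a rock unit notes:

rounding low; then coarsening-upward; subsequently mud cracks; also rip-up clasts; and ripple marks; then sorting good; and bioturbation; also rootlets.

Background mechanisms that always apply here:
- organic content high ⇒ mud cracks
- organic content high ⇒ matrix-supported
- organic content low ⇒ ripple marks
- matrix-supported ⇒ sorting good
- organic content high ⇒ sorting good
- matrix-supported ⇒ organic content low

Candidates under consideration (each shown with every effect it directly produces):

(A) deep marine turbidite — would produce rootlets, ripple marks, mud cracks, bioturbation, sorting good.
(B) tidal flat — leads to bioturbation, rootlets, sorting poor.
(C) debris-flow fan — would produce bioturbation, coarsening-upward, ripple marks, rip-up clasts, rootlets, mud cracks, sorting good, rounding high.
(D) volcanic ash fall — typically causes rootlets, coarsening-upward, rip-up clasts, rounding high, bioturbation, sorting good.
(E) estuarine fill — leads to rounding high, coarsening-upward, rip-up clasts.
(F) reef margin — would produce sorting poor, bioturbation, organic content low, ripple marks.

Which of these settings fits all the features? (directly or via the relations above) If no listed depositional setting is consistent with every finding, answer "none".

For each candidate, compare predicted effects to what was observed:
(A) deep marine turbidite — does not account for rounding low, coarsening-upward, rip-up clasts
(B) tidal flat — rounding low ✗; coarsening-upward ✗; mud cracks ✗; rip-up clasts ✗; ripple marks ✗; sorting good ✗; bioturbation ✓; rootlets ✓
(C) debris-flow fan — fails on rounding low (predicts rounding high, not rounding low)
(D) volcanic ash fall — fails on rounding low, mud cracks, ripple marks (predicts rounding high, not rounding low)
(E) estuarine fill — fails on rounding low, mud cracks, ripple marks, sorting good, bioturbation, rootlets (predicts rounding high, not rounding low)
(F) reef margin — rounding low ✗; coarsening-upward ✗; mud cracks ✗; rip-up clasts ✗; ripple marks ✓; sorting good ✗; bioturbation ✓; rootlets ✗
None of the listed candidates fits everything.

none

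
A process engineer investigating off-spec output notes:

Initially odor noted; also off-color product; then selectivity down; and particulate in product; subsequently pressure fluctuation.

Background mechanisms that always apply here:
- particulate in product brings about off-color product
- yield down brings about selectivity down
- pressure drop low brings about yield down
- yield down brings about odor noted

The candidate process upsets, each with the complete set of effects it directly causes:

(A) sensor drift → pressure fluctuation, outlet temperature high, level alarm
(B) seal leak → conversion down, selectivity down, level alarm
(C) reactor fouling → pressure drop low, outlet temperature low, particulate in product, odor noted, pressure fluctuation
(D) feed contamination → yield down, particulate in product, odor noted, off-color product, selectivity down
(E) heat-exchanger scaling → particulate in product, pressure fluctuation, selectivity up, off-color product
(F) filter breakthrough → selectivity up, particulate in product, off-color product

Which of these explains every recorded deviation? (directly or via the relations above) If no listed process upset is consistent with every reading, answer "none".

C

Per-candidate check:
(A) sensor drift — odor noted -; off-color product -; selectivity down -; particulate in product -; pressure fluctuation +
(B) seal leak — odor noted -; off-color product -; selectivity down +; particulate in product -; pressure fluctuation -
(C) reactor fouling — odor noted +; off-color product + (by particulate in product → off-color product); selectivity down + (by pressure drop low → yield down → selectivity down); particulate in product +; pressure fluctuation +
(D) feed contamination — does not account for pressure fluctuation
(E) heat-exchanger scaling — odor noted -; off-color product +; selectivity down -; particulate in product +; pressure fluctuation +
(F) filter breakthrough — odor noted -; off-color product +; selectivity down -; particulate in product +; pressure fluctuation -
(C) alone accounts for all the evidence.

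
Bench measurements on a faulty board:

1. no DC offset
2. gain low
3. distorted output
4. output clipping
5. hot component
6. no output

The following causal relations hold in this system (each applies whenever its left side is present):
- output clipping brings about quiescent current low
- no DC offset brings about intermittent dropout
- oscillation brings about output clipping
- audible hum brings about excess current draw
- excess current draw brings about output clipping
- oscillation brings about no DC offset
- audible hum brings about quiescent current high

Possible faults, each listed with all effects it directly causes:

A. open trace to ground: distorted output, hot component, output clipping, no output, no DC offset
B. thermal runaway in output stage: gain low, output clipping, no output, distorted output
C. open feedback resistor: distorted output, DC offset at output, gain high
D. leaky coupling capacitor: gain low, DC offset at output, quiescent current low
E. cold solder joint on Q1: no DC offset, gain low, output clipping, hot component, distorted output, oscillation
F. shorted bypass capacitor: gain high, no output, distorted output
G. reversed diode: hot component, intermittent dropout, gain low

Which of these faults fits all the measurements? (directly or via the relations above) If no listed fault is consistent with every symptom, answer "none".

none

Checking each candidate against the observations:
(A) open trace to ground — does not account for gain low
(B) thermal runaway in output stage — no DC offset ✗; gain low ✓; distorted output ✓; output clipping ✓; hot component ✗; no output ✓
(C) open feedback resistor — fails on no DC offset, gain low, output clipping, hot component, no output (predicts DC offset at output, not no DC offset; predicts gain high, not gain low)
(D) leaky coupling capacitor — no DC offset ✗; gain low ✓; distorted output ✗; output clipping ✗; hot component ✗; no output ✗
(E) cold solder joint on Q1 — does not account for no output
(F) shorted bypass capacitor — no DC offset ✗; gain low ✗; distorted output ✓; output clipping ✗; hot component ✗; no output ✓
(G) reversed diode — no DC offset ✗; gain low ✓; distorted output ✗; output clipping ✗; hot component ✓; no output ✗
No candidate is consistent with all observations.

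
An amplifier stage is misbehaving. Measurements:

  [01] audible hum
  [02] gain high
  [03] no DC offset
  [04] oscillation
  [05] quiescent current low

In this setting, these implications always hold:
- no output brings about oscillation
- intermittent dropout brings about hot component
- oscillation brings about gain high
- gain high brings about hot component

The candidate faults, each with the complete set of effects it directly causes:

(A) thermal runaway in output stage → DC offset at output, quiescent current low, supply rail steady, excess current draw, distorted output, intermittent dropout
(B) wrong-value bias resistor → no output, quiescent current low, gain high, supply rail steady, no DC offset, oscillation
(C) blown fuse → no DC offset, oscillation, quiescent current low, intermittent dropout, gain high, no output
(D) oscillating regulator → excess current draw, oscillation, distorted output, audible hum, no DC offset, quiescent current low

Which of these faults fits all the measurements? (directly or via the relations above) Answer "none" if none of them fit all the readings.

Testing each hypothesis:
(A) thermal runaway in output stage — fails on audible hum, gain high, no DC offset, oscillation (predicts DC offset at output, not no DC offset)
(B) wrong-value bias resistor — audible hum -; gain high +; no DC offset +; oscillation +; quiescent current low +
(C) blown fuse — does not account for audible hum
(D) oscillating regulator — audible hum +; gain high + (by oscillation → gain high); no DC offset +; oscillation +; quiescent current low +
(D) is the only candidate with no mismatches.

D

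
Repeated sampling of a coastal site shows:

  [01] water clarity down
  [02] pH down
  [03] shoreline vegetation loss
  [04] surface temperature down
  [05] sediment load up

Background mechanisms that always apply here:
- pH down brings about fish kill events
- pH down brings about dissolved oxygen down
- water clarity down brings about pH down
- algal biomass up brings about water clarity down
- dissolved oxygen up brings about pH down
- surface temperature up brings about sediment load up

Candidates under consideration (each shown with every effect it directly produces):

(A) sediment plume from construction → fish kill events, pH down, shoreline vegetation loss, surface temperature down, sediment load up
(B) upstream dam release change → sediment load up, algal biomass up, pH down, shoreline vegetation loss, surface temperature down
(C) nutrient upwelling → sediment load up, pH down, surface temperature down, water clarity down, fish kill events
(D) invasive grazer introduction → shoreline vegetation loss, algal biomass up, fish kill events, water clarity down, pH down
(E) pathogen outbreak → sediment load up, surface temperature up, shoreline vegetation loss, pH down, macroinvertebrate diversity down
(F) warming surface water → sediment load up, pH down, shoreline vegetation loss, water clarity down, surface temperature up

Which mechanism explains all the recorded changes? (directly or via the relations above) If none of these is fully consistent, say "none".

B

Per-candidate check:
(A) sediment plume from construction — does not account for water clarity down
(B) upstream dam release change — water clarity down ✓ (by algal biomass up → water clarity down); pH down ✓; shoreline vegetation loss ✓; surface temperature down ✓; sediment load up ✓
(C) nutrient upwelling — water clarity down ✓; pH down ✓; shoreline vegetation loss ✗; surface temperature down ✓; sediment load up ✓
(D) invasive grazer introduction — water clarity down ✓; pH down ✓; shoreline vegetation loss ✓; surface temperature down ✗; sediment load up ✗
(E) pathogen outbreak — water clarity down ✗; pH down ✓; shoreline vegetation loss ✓; surface temperature down ✗; sediment load up ✓
(F) warming surface water — water clarity down ✓; pH down ✓; shoreline vegetation loss ✓; surface temperature down ✗; sediment load up ✓
(B) alone accounts for all the evidence.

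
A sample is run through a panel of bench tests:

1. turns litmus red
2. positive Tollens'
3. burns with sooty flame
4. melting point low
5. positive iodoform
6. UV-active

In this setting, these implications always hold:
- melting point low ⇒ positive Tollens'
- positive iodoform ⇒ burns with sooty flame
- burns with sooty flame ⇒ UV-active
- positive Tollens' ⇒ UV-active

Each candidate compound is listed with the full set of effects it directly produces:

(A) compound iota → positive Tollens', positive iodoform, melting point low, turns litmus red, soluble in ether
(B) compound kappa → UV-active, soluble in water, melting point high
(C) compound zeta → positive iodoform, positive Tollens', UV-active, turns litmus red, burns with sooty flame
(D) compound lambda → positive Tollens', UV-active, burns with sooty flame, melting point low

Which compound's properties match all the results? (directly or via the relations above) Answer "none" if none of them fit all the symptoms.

A

For each candidate, compare predicted effects to what was observed:
(A) compound iota — turns litmus red match; positive Tollens' match; burns with sooty flame match (through positive iodoform → burns with sooty flame); melting point low match; positive iodoform match; UV-active match (through positive Tollens' → UV-active)
(B) compound kappa — fails on turns litmus red, positive Tollens', burns with sooty flame, melting point low, positive iodoform (predicts melting point high, not melting point low)
(C) compound zeta — does not account for melting point low
(D) compound lambda — does not account for turns litmus red, positive iodoform
(A) is the only candidate with no mismatches.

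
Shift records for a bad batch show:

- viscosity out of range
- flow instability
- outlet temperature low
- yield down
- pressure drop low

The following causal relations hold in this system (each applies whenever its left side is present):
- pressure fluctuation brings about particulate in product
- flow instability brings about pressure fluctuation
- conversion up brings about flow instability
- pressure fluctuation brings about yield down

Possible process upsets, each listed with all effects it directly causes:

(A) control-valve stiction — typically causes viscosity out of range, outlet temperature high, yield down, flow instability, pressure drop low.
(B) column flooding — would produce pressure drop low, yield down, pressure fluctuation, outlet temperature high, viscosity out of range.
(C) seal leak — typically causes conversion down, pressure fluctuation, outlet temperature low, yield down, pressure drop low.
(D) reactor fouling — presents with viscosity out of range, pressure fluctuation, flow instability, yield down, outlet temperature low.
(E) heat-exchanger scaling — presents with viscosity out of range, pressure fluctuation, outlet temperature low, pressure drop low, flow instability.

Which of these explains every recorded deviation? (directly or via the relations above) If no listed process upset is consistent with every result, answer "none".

E

Testing each hypothesis:
(A) control-valve stiction — fails on outlet temperature low (predicts outlet temperature high, not outlet temperature low)
(B) column flooding — viscosity out of range ✓; flow instability ✗; outlet temperature low ✗; yield down ✓; pressure drop low ✓
(C) seal leak — viscosity out of range ✗; flow instability ✗; outlet temperature low ✓; yield down ✓; pressure drop low ✓
(D) reactor fouling — does not account for pressure drop low
(E) heat-exchanger scaling — accounts for every observation (yield down via pressure fluctuation → yield down)
Only (E) is consistent with every observation.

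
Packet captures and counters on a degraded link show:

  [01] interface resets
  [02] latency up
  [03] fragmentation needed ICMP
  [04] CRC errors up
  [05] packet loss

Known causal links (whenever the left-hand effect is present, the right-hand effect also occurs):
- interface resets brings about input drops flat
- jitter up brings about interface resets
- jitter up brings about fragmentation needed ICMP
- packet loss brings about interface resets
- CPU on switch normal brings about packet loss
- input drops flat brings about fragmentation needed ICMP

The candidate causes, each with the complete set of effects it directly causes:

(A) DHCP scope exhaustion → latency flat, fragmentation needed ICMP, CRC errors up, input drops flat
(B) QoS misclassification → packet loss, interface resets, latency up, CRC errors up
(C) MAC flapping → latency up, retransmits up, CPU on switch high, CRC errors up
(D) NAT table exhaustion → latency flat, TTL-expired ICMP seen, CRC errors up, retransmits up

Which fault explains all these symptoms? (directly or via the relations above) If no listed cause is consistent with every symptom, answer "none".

B

Per-candidate check:
(A) DHCP scope exhaustion — interface resets ✗; latency up ✗; fragmentation needed ICMP ✓; CRC errors up ✓; packet loss ✗
(B) QoS misclassification — interface resets ✓; latency up ✓; fragmentation needed ICMP ✓ (through interface resets → input drops flat → fragmentation needed ICMP); CRC errors up ✓; packet loss ✓
(C) MAC flapping — interface resets ✗; latency up ✓; fragmentation needed ICMP ✗; CRC errors up ✓; packet loss ✗
(D) NAT table exhaustion — interface resets ✗; latency up ✗; fragmentation needed ICMP ✗; CRC errors up ✓; packet loss ✗
(B) alone accounts for all the evidence.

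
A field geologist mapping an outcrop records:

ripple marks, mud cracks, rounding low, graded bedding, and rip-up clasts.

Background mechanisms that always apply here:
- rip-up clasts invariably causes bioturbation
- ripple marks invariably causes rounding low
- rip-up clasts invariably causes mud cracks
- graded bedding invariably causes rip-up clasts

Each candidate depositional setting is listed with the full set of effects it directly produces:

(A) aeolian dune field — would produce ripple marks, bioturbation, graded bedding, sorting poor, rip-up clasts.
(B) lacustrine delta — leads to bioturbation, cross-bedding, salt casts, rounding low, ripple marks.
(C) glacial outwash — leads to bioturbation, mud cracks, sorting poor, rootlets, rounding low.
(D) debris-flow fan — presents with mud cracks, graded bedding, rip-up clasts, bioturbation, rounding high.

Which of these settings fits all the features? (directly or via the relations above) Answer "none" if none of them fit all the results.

Checking each candidate against the observations:
(A) aeolian dune field — accounts for every observation (mud cracks via rip-up clasts → mud cracks)
(B) lacustrine delta — does not account for mud cracks, graded bedding, rip-up clasts
(C) glacial outwash — ripple marks ✗; mud cracks ✓; rounding low ✓; graded bedding ✗; rip-up clasts ✗
(D) debris-flow fan — fails on ripple marks, rounding low (predicts rounding high, not rounding low)
(A) is the only candidate with no mismatches.

A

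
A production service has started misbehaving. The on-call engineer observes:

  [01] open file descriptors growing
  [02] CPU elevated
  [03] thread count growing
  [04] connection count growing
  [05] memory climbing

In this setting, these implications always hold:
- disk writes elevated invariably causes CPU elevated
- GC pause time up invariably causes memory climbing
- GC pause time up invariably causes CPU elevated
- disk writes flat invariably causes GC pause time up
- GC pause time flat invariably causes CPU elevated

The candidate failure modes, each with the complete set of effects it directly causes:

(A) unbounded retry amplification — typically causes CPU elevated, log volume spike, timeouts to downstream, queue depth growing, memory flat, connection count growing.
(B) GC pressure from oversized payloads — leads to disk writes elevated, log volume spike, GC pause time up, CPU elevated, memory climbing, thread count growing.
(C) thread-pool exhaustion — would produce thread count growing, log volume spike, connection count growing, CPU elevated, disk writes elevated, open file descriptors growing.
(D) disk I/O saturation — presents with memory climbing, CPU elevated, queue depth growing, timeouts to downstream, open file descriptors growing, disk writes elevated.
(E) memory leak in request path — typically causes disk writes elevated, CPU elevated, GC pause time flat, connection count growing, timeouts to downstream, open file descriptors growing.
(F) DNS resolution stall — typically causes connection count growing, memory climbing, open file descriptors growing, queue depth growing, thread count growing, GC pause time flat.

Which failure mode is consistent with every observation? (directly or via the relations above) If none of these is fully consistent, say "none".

F

Testing each hypothesis:
(A) unbounded retry amplification — open file descriptors growing -; CPU elevated +; thread count growing -; connection count growing +; memory climbing -
(B) GC pressure from oversized payloads — open file descriptors growing -; CPU elevated +; thread count growing +; connection count growing -; memory climbing +
(C) thread-pool exhaustion — does not account for memory climbing
(D) disk I/O saturation — open file descriptors growing +; CPU elevated +; thread count growing -; connection count growing -; memory climbing +
(E) memory leak in request path — open file descriptors growing +; CPU elevated +; thread count growing -; connection count growing +; memory climbing -
(F) DNS resolution stall — accounts for every observation (CPU elevated via GC pause time flat → CPU elevated)
Only (F) is consistent with every observation.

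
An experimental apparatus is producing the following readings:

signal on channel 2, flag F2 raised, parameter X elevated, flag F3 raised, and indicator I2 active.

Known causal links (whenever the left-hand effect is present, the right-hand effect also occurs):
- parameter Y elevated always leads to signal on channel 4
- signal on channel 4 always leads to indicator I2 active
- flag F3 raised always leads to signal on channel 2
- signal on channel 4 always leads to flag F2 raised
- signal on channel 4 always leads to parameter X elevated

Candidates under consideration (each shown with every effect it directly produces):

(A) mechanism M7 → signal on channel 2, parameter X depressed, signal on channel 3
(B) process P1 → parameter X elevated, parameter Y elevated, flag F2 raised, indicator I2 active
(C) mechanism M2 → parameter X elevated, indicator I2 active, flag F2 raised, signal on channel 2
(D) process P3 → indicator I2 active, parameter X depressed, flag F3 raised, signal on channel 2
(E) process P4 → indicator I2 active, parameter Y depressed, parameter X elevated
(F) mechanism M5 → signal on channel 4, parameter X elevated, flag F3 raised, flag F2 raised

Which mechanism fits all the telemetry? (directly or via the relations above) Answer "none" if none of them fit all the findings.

For each candidate, compare predicted effects to what was observed:
(A) mechanism M7 — fails on flag F2 raised, parameter X elevated, flag F3 raised, indicator I2 active (predicts parameter X depressed, not parameter X elevated)
(B) process P1 — signal on channel 2 ✗; flag F2 raised ✓; parameter X elevated ✓; flag F3 raised ✗; indicator I2 active ✓
(C) mechanism M2 — signal on channel 2 ✓; flag F2 raised ✓; parameter X elevated ✓; flag F3 raised ✗; indicator I2 active ✓
(D) process P3 — signal on channel 2 ✓; flag F2 raised ✗; parameter X elevated ✗; flag F3 raised ✓; indicator I2 active ✓
(E) process P4 — does not account for signal on channel 2, flag F2 raised, flag F3 raised
(F) mechanism M5 — signal on channel 2 ✓ (via flag F3 raised → signal on channel 2); flag F2 raised ✓; parameter X elevated ✓; flag F3 raised ✓; indicator I2 active ✓ (via signal on channel 4 → indicator I2 active)
(F) alone accounts for all the evidence.

F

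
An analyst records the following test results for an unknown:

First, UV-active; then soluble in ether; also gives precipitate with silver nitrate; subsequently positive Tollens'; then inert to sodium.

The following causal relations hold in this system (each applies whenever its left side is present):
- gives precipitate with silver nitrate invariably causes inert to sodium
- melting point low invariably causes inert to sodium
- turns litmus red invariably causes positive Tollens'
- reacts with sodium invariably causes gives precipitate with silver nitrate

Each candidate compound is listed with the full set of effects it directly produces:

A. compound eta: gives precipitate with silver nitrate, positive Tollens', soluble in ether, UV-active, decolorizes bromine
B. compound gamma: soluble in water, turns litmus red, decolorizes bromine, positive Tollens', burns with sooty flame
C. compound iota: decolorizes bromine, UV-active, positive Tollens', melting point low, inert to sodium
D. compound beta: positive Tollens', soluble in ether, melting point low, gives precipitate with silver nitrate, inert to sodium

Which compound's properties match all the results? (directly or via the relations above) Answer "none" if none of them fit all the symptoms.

A

Checking each candidate against the observations:
(A) compound eta — accounts for every observation (inert to sodium via gives precipitate with silver nitrate → inert to sodium)
(B) compound gamma — UV-active ✗; soluble in ether ✗; gives precipitate with silver nitrate ✗; positive Tollens' ✓; inert to sodium ✗
(C) compound iota — UV-active ✓; soluble in ether ✗; gives precipitate with silver nitrate ✗; positive Tollens' ✓; inert to sodium ✓
(D) compound beta — UV-active ✗; soluble in ether ✓; gives precipitate with silver nitrate ✓; positive Tollens' ✓; inert to sodium ✓
(A) is the only candidate with no mismatches.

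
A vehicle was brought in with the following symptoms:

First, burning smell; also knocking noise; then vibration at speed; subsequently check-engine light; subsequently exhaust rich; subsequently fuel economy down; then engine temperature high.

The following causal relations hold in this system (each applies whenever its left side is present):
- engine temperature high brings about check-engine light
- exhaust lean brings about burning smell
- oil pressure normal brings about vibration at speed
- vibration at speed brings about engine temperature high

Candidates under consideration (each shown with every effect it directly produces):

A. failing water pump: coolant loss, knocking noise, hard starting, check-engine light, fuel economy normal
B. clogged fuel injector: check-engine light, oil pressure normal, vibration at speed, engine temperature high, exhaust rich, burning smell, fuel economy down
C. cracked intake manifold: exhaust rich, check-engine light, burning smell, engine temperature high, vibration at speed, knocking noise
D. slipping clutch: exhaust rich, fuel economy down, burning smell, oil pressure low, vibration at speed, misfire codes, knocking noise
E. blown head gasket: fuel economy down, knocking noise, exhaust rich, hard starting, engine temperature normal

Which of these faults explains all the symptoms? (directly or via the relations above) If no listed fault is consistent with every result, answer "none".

Checking each candidate against the observations:
(A) failing water pump — fails on burning smell, vibration at speed, exhaust rich, fuel economy down, engine temperature high (predicts fuel economy normal, not fuel economy down)
(B) clogged fuel injector — does not account for knocking noise
(C) cracked intake manifold — burning smell +; knocking noise +; vibration at speed +; check-engine light +; exhaust rich +; fuel economy down -; engine temperature high +
(D) slipping clutch — burning smell +; knocking noise +; vibration at speed +; check-engine light + (by vibration at speed → engine temperature high → check-engine light); exhaust rich +; fuel economy down +; engine temperature high + (by vibration at speed → engine temperature high)
(E) blown head gasket — burning smell -; knocking noise +; vibration at speed -; check-engine light -; exhaust rich +; fuel economy down +; engine temperature high -
Only (D) is consistent with every observation.

D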